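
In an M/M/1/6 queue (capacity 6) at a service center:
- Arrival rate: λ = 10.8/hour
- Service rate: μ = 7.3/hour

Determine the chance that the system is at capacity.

ρ = λ/μ = 10.8/7.3 = 1.47945
P₀ = (1-ρ)/(1-ρ^(K+1)) = (1-1.47945)/(1-1.47945^7) = -0.47945/-14.5132 = 0.03304
P_K = P₀×ρ^K = 0.033035 × 1.47945^6 = 0.033035 × 10.4858 = 0.3464
Blocking probability = 34.64%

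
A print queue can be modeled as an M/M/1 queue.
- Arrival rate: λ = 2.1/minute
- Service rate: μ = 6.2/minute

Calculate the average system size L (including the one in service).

ρ = λ/μ = 2.1/6.2 = 0.3387
For M/M/1: L = λ/(μ-λ)
L = 2.1/(6.2-2.1) = 2.1/4.10
L = 0.5122 jobs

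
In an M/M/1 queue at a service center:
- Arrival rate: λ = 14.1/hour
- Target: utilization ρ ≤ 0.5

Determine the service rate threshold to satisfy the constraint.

ρ = λ/μ, so μ = λ/ρ
μ ≥ 14.1/0.5 = 28.2000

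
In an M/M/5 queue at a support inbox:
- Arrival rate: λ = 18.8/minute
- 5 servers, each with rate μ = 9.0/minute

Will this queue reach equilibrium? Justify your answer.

Stability requires ρ = λ/(cμ) < 1
ρ = 18.8/(5 × 9.0) = 18.8/45.00 = 0.4178
Since 0.4178 < 1, the system is STABLE.
The servers are busy 41.78% of the time.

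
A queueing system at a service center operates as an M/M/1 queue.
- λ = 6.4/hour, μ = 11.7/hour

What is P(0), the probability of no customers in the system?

ρ = λ/μ = 6.4/11.7 = 0.5470
P(0) = 1 - ρ = 1 - 0.5470 = 0.4530
The server is idle 45.30% of the time.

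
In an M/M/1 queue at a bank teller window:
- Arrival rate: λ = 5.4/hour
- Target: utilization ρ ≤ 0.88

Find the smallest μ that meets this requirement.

ρ = λ/μ, so μ = λ/ρ
μ ≥ 5.4/0.88 = 6.1364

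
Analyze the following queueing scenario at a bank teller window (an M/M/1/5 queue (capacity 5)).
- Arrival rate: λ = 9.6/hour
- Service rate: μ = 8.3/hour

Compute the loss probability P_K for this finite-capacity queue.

ρ = λ/μ = 9.6/8.3 = 1.15663
P₀ = (1-ρ)/(1-ρ^(K+1)) = (1-1.15663)/(1-1.15663^6) = -0.1566/-1.3942 = 0.1123
P_K = P₀×ρ^K = 0.1123 × 1.15663^5 = 0.1123 × 2.0700 = 0.2325
Blocking probability = 23.25%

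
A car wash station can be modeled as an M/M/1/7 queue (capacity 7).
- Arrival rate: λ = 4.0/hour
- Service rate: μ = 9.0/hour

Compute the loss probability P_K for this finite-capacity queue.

ρ = λ/μ = 4.0/9.0 = 0.44444
P₀ = (1-ρ)/(1-ρ^(K+1)) = (1-0.44444)/(1-0.44444^8) = 0.5556/0.9985 = 0.5564
P_K = P₀×ρ^K = 0.5564 × 0.44444^7 = 0.5564 × 0.003425 = 0.001906
Blocking probability = 0.19%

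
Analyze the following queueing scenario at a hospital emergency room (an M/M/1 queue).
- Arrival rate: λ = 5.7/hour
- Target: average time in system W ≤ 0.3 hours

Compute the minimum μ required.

For M/M/1: W = 1/(μ-λ)
Need W ≤ 0.3, so 1/(μ-λ) ≤ 0.3
μ - λ ≥ 1/0.3 = 3.3333
μ ≥ 5.7 + 3.3333 = 9.0333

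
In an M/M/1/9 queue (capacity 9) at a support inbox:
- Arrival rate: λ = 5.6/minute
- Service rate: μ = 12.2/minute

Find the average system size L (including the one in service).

ρ = λ/μ = 5.6/12.2 = 0.45902
P₀ = (1-ρ)/(1-ρ^(K+1)) = (1-0.45902)/(1-0.45902^10) = 0.5410/0.9996 = 0.5412
P_K = P₀×ρ^K = 0.5412 × 0.45902^9 = 0.5412 × 0.0009047 = 0.0004896
L = ρ[1 - (K+1)ρ^K + Kρ^(K+1)] / [(1-ρ)(1-ρ^(K+1))]
L = 0.45902 × (1 - 10×0.0009047 + 9×0.0004153) / ((1 - 0.45902) × (1 - 0.0004153)) = 0.8443 emails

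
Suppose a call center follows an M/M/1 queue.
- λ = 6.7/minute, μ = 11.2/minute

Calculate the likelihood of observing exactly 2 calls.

ρ = λ/μ = 6.7/11.2 = 0.5982
P(n) = (1-ρ)ρⁿ
P(2) = (1-0.5982) × 0.5982^2
P(2) = 0.4018 × 0.3578
P(2) = 0.1438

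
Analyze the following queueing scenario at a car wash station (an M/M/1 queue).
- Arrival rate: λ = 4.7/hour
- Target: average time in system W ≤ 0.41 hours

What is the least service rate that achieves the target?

For M/M/1: W = 1/(μ-λ)
Need W ≤ 0.41, so 1/(μ-λ) ≤ 0.41
μ - λ ≥ 1/0.41 = 2.4390
μ ≥ 4.7 + 2.4390 = 7.1390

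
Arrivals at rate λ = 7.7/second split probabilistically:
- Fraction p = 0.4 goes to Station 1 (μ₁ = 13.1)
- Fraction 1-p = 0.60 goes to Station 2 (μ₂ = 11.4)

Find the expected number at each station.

Effective rates: λ₁ = 7.7×0.4 = 3.08, λ₂ = 7.7×0.60 = 4.62
Station 1: ρ₁ = 3.08/13.1 = 0.2351, L₁ = ρ₁/(1-ρ₁) = 0.2351/(1-0.2351) = 0.3074
Station 2: ρ₂ = 4.62/11.4 = 0.40526, L₂ = ρ₂/(1-ρ₂) = 0.40526/(1-0.40526) = 0.6814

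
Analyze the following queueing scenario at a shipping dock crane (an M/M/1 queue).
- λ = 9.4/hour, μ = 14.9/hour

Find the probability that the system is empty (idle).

ρ = λ/μ = 9.4/14.9 = 0.6309
P(0) = 1 - ρ = 1 - 0.6309 = 0.3691
The server is idle 36.91% of the time.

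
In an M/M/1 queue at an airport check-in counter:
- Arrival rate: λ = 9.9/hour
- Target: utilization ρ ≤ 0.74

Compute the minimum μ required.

ρ = λ/μ, so μ = λ/ρ
μ ≥ 9.9/0.74 = 13.3784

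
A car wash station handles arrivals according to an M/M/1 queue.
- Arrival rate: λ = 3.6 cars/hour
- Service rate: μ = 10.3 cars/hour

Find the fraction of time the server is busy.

Server utilization: ρ = λ/μ
ρ = 3.6/10.3 = 0.3495
The server is busy 34.95% of the time.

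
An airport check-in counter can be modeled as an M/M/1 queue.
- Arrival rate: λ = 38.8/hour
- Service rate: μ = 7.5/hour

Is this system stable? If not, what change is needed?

Stability requires ρ = λ/(cμ) < 1
ρ = 38.8/(1 × 7.5) = 38.8/7.50 = 5.1733
Since 5.1733 ≥ 1, the system is UNSTABLE.
Queue grows without bound. Need μ > λ = 38.8.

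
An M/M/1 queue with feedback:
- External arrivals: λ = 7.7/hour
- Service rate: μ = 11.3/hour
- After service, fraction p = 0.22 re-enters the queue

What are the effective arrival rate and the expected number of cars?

Effective arrival rate: λ_eff = λ/(1-p) = 7.7/(1-0.22) = 7.7/0.78 = 9.8718
ρ = λ_eff/μ = 9.8718/11.3 = 0.87361
L = ρ/(1-ρ) = 0.87361/(1-0.87361) = 6.9120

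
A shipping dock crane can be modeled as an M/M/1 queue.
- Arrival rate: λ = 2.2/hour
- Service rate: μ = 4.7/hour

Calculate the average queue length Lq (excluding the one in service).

ρ = λ/μ = 2.2/4.7 = 0.4681
For M/M/1: Lq = λ²/(μ(μ-λ))
Lq = 4.84/(4.7 × 2.50)
Lq = 0.4119 containers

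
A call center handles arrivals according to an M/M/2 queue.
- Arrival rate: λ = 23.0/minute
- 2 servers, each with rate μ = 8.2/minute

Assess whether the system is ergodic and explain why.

Stability requires ρ = λ/(cμ) < 1
ρ = 23.0/(2 × 8.2) = 23.0/16.40 = 1.4024
Since 1.4024 ≥ 1, the system is UNSTABLE.
Need c > λ/μ = 23.0/8.2 = 2.80.
Minimum servers needed: c = 3.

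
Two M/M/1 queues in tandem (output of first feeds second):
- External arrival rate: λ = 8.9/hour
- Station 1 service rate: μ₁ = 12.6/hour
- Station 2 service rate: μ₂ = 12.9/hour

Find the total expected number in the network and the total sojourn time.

By Jackson's theorem, each station behaves as independent M/M/1.
Station 1: ρ₁ = 8.9/12.6 = 0.7063, L₁ = ρ₁/(1-ρ₁) = λ/(μ₁-λ) = 8.9/3.70 = 2.4054
Station 2: ρ₂ = 8.9/12.9 = 0.6899, L₂ = ρ₂/(1-ρ₂) = λ/(μ₂-λ) = 8.9/4.00 = 2.2250
Total: L = L₁ + L₂ = 2.4054 + 2.2250 = 4.6304
W = L/λ = 4.6304/8.9 = 0.5203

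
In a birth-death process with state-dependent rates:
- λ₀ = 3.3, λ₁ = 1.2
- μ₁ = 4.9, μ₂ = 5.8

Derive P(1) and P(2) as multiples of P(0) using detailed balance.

Balance equations:
State 0: λ₀P₀ = μ₁P₁ → P₁ = (λ₀/μ₁)P₀ = (3.3/4.9)P₀ = 0.6735P₀
State 1: P₂ = (λ₀λ₁)/(μ₁μ₂)P₀ = (3.3×1.2)/(4.9×5.8)P₀ = 0.1393P₀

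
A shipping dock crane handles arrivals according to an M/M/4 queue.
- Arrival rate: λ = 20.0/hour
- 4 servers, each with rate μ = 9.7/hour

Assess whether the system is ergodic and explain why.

Stability requires ρ = λ/(cμ) < 1
ρ = 20.0/(4 × 9.7) = 20.0/38.80 = 0.5155
Since 0.5155 < 1, the system is STABLE.
The servers are busy 51.55% of the time.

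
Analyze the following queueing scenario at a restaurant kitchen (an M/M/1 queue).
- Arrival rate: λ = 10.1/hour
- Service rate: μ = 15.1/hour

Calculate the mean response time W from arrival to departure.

First, compute utilization: ρ = λ/μ = 10.1/15.1 = 0.6689
For M/M/1: W = 1/(μ-λ)
W = 1/(15.1-10.1) = 1/5.00
W = 0.2000 hours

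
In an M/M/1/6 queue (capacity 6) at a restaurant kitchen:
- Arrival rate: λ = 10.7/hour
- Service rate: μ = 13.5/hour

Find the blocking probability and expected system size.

ρ = λ/μ = 10.7/13.5 = 0.79259
P₀ = (1-ρ)/(1-ρ^(K+1)) = (1-0.79259)/(1-0.79259^7) = 0.2074/0.8035 = 0.2581
P_K = P₀×ρ^K = 0.25813 × 0.79259^6 = 0.25813 × 0.24791 = 0.06399
Blocking probability P_6 = 0.06399 (6.40%)
L = ρ[1 - (K+1)ρ^K + Kρ^(K+1)] / [(1-ρ)(1-ρ^(K+1))]
L = 0.79259 × (1 - 7×0.247909 + 6×0.196490) / ((1 - 0.79259) × (1 - 0.196490)) = 2.1096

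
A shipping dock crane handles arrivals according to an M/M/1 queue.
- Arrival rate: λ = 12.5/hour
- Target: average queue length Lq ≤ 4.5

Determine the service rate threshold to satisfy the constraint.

For M/M/1: Lq = λ²/(μ(μ-λ))
Need Lq ≤ 4.5, i.e. μ(μ-λ) ≥ λ²/4.5
μ² - 12.5μ - 156.25/4.5 ≥ 0  →  μ² - 12.5μ - 34.72222 ≥ 0
Quadratic formula (positive root): μ = [λ + √(λ² + 4×34.72222)]/2
Discriminant: 156.25 + 4×34.72222 = 295.1389, √295.1389 = 17.1796
μ ≥ (12.5 + 17.1796)/2 = 14.8398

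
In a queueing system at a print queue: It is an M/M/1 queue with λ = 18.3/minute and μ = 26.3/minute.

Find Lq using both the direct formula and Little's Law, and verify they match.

Method 1 (direct): Lq = λ²/(μ(μ-λ)) = 334.89/(26.3 × 8.00) = 1.5917

Method 2 (Little's Law):
W = 1/(μ-λ) = 1/8.00 = 0.1250
Wq = W - 1/μ = 0.1250 - 0.03802 = 0.08698
Lq = λWq = 18.3 × 0.08698 = 1.5917 ✔ (matches Method 1)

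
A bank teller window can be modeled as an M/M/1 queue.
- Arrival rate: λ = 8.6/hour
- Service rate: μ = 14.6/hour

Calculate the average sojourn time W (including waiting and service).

First, compute utilization: ρ = λ/μ = 8.6/14.6 = 0.5890
For M/M/1: W = 1/(μ-λ)
W = 1/(14.6-8.6) = 1/6.00
W = 0.1667 hours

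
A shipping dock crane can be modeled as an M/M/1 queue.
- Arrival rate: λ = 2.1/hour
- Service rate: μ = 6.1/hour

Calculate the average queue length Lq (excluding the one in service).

ρ = λ/μ = 2.1/6.1 = 0.3443
For M/M/1: Lq = λ²/(μ(μ-λ))
Lq = 4.41/(6.1 × 4.00)
Lq = 0.1807 containers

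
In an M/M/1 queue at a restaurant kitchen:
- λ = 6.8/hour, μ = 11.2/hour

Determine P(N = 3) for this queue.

ρ = λ/μ = 6.8/11.2 = 0.60714
P(n) = (1-ρ)ρⁿ
P(3) = (1-0.60714) × 0.60714^3
P(3) = 0.39286 × 0.22380
P(3) = 0.08792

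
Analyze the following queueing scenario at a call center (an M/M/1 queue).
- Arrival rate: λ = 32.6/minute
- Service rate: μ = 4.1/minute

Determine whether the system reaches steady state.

Stability requires ρ = λ/(cμ) < 1
ρ = 32.6/(1 × 4.1) = 32.6/4.10 = 7.9512
Since 7.9512 ≥ 1, the system is UNSTABLE.
Queue grows without bound. Need μ > λ = 32.6.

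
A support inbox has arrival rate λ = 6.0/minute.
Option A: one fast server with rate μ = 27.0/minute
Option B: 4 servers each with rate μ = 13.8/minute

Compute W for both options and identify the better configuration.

Option A: single server μ = 27.0 (M/M/1)
  ρ_A = 6.0/27.0 = 0.2222
  W_A = 1/(μ-λ) = 1/(27.0-6.0) = 1/21.00 = 0.04762

Option B: 4 servers μ = 13.8 (M/M/4)
  ρ_B = λ/(cμ) = 6.0/(4×13.8) = 0.1087
  Offered load a = λ/μ = cρ = 6.0/13.8 = 0.4348
  P₀ = [ Σₙ₌₀^3 aⁿ/n! + a^4/(4!(1-ρ)) ]⁻¹
  Σ = a^0/0! + a^1/1! + a^2/2! + a^3/3! = 1.0000 + 0.4348 + 0.09452 + 0.01370 = 1.5430
  a^4/(4!(1-ρ)) = 0.035735/(24 × 0.89130) = 0.001671
  P₀ = 1/(1.5430 + 0.001671) = 0.6474
  Lq = P₀·a^4·ρ / (4!(1-ρ)²) = 0.6474 × 0.03573 × 0.1087 / (24 × 0.7944) = 0.0001319
  Wq_B = Lq/λ = 0.000131887/6.0 = 0.000021981
  W_B = Wq_B + 1/μ = 0.000021981 + 0.072464 = 0.07249

Since W_A = 0.04762 < W_B = 0.07249, Option A (single fast server) has the shorter time in system.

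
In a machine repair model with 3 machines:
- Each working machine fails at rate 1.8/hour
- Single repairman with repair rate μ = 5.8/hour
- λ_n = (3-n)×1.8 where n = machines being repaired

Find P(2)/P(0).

P(2)/P(0) = ∏_{i=0}^{2-1} λ_i/μ_{i+1}
= (3-0)×1.8/5.8 × (3-1)×1.8/5.8
= 0.5779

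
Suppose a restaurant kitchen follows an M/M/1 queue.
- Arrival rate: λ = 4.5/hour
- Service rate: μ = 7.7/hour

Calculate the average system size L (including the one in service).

ρ = λ/μ = 4.5/7.7 = 0.5844
For M/M/1: L = λ/(μ-λ)
L = 4.5/(7.7-4.5) = 4.5/3.20
L = 1.4062 orders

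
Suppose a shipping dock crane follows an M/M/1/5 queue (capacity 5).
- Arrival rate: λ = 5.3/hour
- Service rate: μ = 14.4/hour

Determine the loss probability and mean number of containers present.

ρ = λ/μ = 5.3/14.4 = 0.36806
P₀ = (1-ρ)/(1-ρ^(K+1)) = (1-0.36806)/(1-0.36806^6) = 0.6319/0.9975 = 0.6335
P_K = P₀×ρ^K = 0.6335 × 0.36806^5 = 0.6335 × 0.006754 = 0.004279
Blocking probability P_5 = 0.004279 (0.43%)
L = ρ[1 - (K+1)ρ^K + Kρ^(K+1)] / [(1-ρ)(1-ρ^(K+1))]
L = 0.36806 × (1 - 6×0.006754 + 5×0.002486) / ((1 - 0.36806) × (1 - 0.002486)) = 0.5675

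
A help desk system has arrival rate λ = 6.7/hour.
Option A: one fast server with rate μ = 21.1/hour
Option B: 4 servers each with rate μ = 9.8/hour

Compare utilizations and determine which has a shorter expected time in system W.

Option A: single server μ = 21.1 (M/M/1)
  ρ_A = 6.7/21.1 = 0.3175
  W_A = 1/(μ-λ) = 1/(21.1-6.7) = 1/14.40 = 0.06944

Option B: 4 servers μ = 9.8 (M/M/4)
  ρ_B = λ/(cμ) = 6.7/(4×9.8) = 0.1709
  Offered load a = λ/μ = cρ = 6.7/9.8 = 0.6837
  P₀ = [ Σₙ₌₀^3 aⁿ/n! + a^4/(4!(1-ρ)) ]⁻¹
  Σ = a^0/0! + a^1/1! + a^2/2! + a^3/3! = 1.0000 + 0.68367 + 0.23370 + 0.053259 = 1.9706
  a^4/(4!(1-ρ)) = 0.2185/(24 × 0.8291) = 0.01098
  P₀ = 1/(1.9706 + 0.01098) = 0.5046
  Lq = P₀·a^4·ρ / (4!(1-ρ)²) = 0.5046 × 0.2185 × 0.1709 / (24 × 0.6874) = 0.001142
  Wq_B = Lq/λ = 0.0011422/6.7 = 0.0001705
  W_B = Wq_B + 1/μ = 0.0001705 + 0.1020 = 0.1022

Since W_A = 0.06944 < W_B = 0.1022, Option A (single fast server) has the shorter time in system.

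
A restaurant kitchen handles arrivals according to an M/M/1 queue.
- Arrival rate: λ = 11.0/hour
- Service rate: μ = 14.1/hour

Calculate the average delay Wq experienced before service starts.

First, compute utilization: ρ = λ/μ = 11.0/14.1 = 0.7801
For M/M/1: Wq = λ/(μ(μ-λ))
Wq = 11.0/(14.1 × (14.1-11.0))
Wq = 11.0/(14.1 × 3.10)
Wq = 0.2517 hours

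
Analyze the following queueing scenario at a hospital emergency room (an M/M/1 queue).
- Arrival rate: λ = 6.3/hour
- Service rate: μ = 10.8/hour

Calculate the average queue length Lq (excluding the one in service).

ρ = λ/μ = 6.3/10.8 = 0.5833
For M/M/1: Lq = λ²/(μ(μ-λ))
Lq = 39.69/(10.8 × 4.50)
Lq = 0.8167 patients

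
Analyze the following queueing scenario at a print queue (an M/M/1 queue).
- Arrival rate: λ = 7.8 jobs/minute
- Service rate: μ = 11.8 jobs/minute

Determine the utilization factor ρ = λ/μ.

Server utilization: ρ = λ/μ
ρ = 7.8/11.8 = 0.6610
The server is busy 66.10% of the time.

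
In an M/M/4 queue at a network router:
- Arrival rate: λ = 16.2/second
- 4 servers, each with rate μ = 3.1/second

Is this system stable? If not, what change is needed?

Stability requires ρ = λ/(cμ) < 1
ρ = 16.2/(4 × 3.1) = 16.2/12.40 = 1.3065
Since 1.3065 ≥ 1, the system is UNSTABLE.
Need c > λ/μ = 16.2/3.1 = 5.23.
Minimum servers needed: c = 6.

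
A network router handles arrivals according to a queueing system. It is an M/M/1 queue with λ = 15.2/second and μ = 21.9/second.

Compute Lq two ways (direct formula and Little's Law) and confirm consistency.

Method 1 (direct): Lq = λ²/(μ(μ-λ)) = 231.04/(21.9 × 6.70) = 1.5746

Method 2 (Little's Law):
W = 1/(μ-λ) = 1/6.70 = 0.14925
Wq = W - 1/μ = 0.14925 - 0.045662 = 0.10359
Lq = λWq = 15.2 × 0.10359 = 1.5746 ✔ (matches Method 1)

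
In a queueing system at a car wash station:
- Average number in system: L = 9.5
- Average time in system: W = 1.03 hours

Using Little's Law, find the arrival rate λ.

Little's Law: L = λW, so λ = L/W
λ = 9.5/1.03 = 9.2233 cars/hour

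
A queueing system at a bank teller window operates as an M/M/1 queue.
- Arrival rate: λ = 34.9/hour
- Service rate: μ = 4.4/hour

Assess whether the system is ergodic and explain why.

Stability requires ρ = λ/(cμ) < 1
ρ = 34.9/(1 × 4.4) = 34.9/4.40 = 7.9318
Since 7.9318 ≥ 1, the system is UNSTABLE.
Queue grows without bound. Need μ > λ = 34.9.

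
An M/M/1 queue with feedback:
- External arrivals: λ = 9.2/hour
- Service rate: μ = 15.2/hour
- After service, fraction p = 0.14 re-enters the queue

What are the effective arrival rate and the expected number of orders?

Effective arrival rate: λ_eff = λ/(1-p) = 9.2/(1-0.14) = 9.2/0.86 = 10.69767
ρ = λ_eff/μ = 10.69767/15.2 = 0.70379
L = ρ/(1-ρ) = 0.70379/(1-0.70379) = 2.3760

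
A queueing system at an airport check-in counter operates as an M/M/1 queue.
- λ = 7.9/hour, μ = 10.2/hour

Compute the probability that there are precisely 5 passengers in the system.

ρ = λ/μ = 7.9/10.2 = 0.7745
P(n) = (1-ρ)ρⁿ
P(5) = (1-0.7745) × 0.7745^5
P(5) = 0.22550 × 0.27868
P(5) = 0.06284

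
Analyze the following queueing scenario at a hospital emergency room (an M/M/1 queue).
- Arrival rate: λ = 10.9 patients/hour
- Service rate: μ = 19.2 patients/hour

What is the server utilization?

Server utilization: ρ = λ/μ
ρ = 10.9/19.2 = 0.5677
The server is busy 56.77% of the time.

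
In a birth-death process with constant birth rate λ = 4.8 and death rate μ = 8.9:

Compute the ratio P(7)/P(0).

For constant rates: P(n)/P(0) = (λ/μ)^n
P(7)/P(0) = (4.8/8.9)^7 = 0.5393^7 = 0.01327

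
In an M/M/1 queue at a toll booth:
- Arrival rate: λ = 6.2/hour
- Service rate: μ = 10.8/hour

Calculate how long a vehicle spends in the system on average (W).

First, compute utilization: ρ = λ/μ = 6.2/10.8 = 0.5741
For M/M/1: W = 1/(μ-λ)
W = 1/(10.8-6.2) = 1/4.60
W = 0.2174 hours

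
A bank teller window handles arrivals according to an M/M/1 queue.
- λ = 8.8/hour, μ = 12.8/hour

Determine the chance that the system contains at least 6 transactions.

ρ = λ/μ = 8.8/12.8 = 0.6875
P(N ≥ n) = ρⁿ
P(N ≥ 6) = 0.6875^6
P(N ≥ 6) = 0.1056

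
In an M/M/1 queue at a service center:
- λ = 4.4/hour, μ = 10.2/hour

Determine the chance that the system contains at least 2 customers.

ρ = λ/μ = 4.4/10.2 = 0.4314
P(N ≥ n) = ρⁿ
P(N ≥ 2) = 0.4314^2
P(N ≥ 2) = 0.1861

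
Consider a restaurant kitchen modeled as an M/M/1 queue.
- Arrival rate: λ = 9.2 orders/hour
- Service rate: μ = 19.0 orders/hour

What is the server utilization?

Server utilization: ρ = λ/μ
ρ = 9.2/19.0 = 0.4842
The server is busy 48.42% of the time.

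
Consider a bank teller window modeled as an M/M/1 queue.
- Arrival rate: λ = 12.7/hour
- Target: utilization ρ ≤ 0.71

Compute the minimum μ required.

ρ = λ/μ, so μ = λ/ρ
μ ≥ 12.7/0.71 = 17.8873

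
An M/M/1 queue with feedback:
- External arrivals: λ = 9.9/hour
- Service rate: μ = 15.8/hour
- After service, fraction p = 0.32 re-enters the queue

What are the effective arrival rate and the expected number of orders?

Effective arrival rate: λ_eff = λ/(1-p) = 9.9/(1-0.32) = 9.9/0.68 = 14.558824
ρ = λ_eff/μ = 14.558824/15.8 = 0.921445
L = ρ/(1-ρ) = 0.921445/(1-0.921445) = 11.7299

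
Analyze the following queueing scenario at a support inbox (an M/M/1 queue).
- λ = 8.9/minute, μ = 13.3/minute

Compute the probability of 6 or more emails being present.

ρ = λ/μ = 8.9/13.3 = 0.66917
P(N ≥ n) = ρⁿ
P(N ≥ 6) = 0.66917^6
P(N ≥ 6) = 0.08979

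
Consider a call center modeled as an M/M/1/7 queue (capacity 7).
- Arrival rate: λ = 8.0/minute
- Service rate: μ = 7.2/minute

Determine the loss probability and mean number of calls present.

ρ = λ/μ = 8.0/7.2 = 1.1111
P₀ = (1-ρ)/(1-ρ^(K+1)) = (1-1.1111)/(1-1.1111^8) = -0.1111/-1.3229 = 0.08398
P_K = P₀×ρ^K = 0.08398 × 1.1111^7 = 0.08398 × 2.0906 = 0.1756
Blocking probability P_7 = 0.1756 (17.56%)
L = ρ[1 - (K+1)ρ^K + Kρ^(K+1)] / [(1-ρ)(1-ρ^(K+1))]
L = 1.1111 × (1 - 8×2.0906052 + 7×2.3228715) / ((1 - 1.1111) × (1 - 2.3228715)) = 4.0466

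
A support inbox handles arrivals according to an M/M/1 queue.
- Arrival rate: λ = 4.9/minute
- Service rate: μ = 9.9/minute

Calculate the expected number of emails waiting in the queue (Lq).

ρ = λ/μ = 4.9/9.9 = 0.4949
For M/M/1: Lq = λ²/(μ(μ-λ))
Lq = 24.01/(9.9 × 5.00)
Lq = 0.4851 emails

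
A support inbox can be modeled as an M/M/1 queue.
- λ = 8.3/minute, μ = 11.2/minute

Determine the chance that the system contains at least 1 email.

ρ = λ/μ = 8.3/11.2 = 0.7411
P(N ≥ n) = ρⁿ
P(N ≥ 1) = 0.7411^1
P(N ≥ 1) = 0.7411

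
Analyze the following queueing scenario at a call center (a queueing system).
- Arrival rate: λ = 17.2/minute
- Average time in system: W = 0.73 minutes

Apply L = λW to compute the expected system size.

Little's Law: L = λW
L = 17.2 × 0.73 = 12.5560 calls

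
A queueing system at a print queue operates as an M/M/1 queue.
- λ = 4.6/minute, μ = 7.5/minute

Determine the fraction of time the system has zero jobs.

ρ = λ/μ = 4.6/7.5 = 0.6133
P(0) = 1 - ρ = 1 - 0.6133 = 0.3867
The server is idle 38.67% of the time.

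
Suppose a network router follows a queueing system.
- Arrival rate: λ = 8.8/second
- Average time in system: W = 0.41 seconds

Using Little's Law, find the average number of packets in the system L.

Little's Law: L = λW
L = 8.8 × 0.41 = 3.6080 packets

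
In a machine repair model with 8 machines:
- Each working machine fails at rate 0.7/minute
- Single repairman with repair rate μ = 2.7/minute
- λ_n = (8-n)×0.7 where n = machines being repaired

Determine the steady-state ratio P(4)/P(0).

P(4)/P(0) = ∏_{i=0}^{4-1} λ_i/μ_{i+1}
= (8-0)×0.7/2.7 × (8-1)×0.7/2.7 × (8-2)×0.7/2.7 × (8-3)×0.7/2.7
= 7.5901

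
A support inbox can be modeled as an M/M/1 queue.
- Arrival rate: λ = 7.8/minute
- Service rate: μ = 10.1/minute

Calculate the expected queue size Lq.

ρ = λ/μ = 7.8/10.1 = 0.7723
For M/M/1: Lq = λ²/(μ(μ-λ))
Lq = 60.84/(10.1 × 2.30)
Lq = 2.6190 emails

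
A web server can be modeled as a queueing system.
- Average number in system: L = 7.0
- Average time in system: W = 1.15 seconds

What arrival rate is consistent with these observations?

Little's Law: L = λW, so λ = L/W
λ = 7.0/1.15 = 6.0870 requests/second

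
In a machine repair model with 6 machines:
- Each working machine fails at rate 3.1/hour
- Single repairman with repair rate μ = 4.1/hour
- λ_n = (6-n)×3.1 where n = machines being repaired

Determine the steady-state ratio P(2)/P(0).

P(2)/P(0) = ∏_{i=0}^{2-1} λ_i/μ_{i+1}
= (6-0)×3.1/4.1 × (6-1)×3.1/4.1
= 17.1505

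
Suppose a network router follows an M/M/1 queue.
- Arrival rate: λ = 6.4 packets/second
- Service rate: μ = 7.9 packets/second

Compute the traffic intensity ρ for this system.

Server utilization: ρ = λ/μ
ρ = 6.4/7.9 = 0.8101
The server is busy 81.01% of the time.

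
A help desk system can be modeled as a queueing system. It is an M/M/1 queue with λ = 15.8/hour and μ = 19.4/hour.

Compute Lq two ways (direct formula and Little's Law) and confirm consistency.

Method 1 (direct): Lq = λ²/(μ(μ-λ)) = 249.64/(19.4 × 3.60) = 3.5745

Method 2 (Little's Law):
W = 1/(μ-λ) = 1/3.60 = 0.2777778
Wq = W - 1/μ = 0.2777778 - 0.05154639 = 0.2262314
Lq = λWq = 15.8 × 0.2262314 = 3.5745 ✔ (matches Method 1)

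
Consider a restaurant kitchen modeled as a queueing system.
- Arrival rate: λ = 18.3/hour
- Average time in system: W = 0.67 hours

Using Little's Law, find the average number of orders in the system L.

Little's Law: L = λW
L = 18.3 × 0.67 = 12.2610 orders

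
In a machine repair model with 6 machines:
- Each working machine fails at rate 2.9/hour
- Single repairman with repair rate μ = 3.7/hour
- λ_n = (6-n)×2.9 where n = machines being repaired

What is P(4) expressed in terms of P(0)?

P(4)/P(0) = ∏_{i=0}^{4-1} λ_i/μ_{i+1}
= (6-0)×2.9/3.7 × (6-1)×2.9/3.7 × (6-2)×2.9/3.7 × (6-3)×2.9/3.7
= 135.8587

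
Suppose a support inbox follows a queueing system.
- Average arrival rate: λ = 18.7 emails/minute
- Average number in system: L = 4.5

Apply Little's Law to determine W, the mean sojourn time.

Little's Law: L = λW, so W = L/λ
W = 4.5/18.7 = 0.2406 minutes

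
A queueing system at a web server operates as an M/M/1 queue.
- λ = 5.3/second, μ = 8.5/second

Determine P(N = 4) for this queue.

ρ = λ/μ = 5.3/8.5 = 0.62353
P(n) = (1-ρ)ρⁿ
P(4) = (1-0.62353) × 0.62353^4
P(4) = 0.37647 × 0.15116
P(4) = 0.05691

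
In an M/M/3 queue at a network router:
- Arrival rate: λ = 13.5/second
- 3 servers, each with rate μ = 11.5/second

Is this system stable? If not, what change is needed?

Stability requires ρ = λ/(cμ) < 1
ρ = 13.5/(3 × 11.5) = 13.5/34.50 = 0.3913
Since 0.3913 < 1, the system is STABLE.
The servers are busy 39.13% of the time.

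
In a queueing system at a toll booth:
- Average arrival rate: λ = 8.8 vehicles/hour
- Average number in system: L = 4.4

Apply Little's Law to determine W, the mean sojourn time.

Little's Law: L = λW, so W = L/λ
W = 4.4/8.8 = 0.5000 hours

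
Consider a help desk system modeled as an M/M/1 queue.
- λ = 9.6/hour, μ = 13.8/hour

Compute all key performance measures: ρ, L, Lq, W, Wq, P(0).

Step 1: ρ = λ/μ = 9.6/13.8 = 0.6957
Step 2: L = λ/(μ-λ) = 9.6/4.20 = 2.2857
Step 3: Lq = λ²/(μ(μ-λ)) = 92.16/(13.8×4.20) = 1.5901
Step 4: W = 1/(μ-λ) = 1/4.20 = 0.238095
Step 5: Wq = λ/(μ(μ-λ)) = 9.6/(13.8×4.20) = 0.1656
Step 6: P(0) = 1-ρ = 0.3043
Verify: L = λW = 9.6×0.238095 = 2.2857 ✔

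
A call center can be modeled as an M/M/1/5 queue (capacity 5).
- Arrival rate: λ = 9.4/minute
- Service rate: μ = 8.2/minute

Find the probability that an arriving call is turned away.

ρ = λ/μ = 9.4/8.2 = 1.14634
P₀ = (1-ρ)/(1-ρ^(K+1)) = (1-1.14634)/(1-1.14634^6) = -0.1463/-1.2692 = 0.1153
P_K = P₀×ρ^K = 0.1153 × 1.14634^5 = 0.1153 × 1.9796 = 0.2282
Blocking probability = 22.82%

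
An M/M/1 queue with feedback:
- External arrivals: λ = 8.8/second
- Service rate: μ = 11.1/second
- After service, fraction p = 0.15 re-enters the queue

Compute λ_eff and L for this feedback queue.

Effective arrival rate: λ_eff = λ/(1-p) = 8.8/(1-0.15) = 8.8/0.85 = 10.352941
ρ = λ_eff/μ = 10.352941/11.1 = 0.9326974
L = ρ/(1-ρ) = 0.9326974/(1-0.9326974) = 13.8583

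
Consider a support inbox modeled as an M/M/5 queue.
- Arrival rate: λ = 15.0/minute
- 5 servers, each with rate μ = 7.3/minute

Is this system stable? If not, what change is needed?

Stability requires ρ = λ/(cμ) < 1
ρ = 15.0/(5 × 7.3) = 15.0/36.50 = 0.4110
Since 0.4110 < 1, the system is STABLE.
The servers are busy 41.10% of the time.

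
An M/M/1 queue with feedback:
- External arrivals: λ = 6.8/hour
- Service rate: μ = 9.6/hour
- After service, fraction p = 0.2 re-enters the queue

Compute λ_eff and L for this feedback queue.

Effective arrival rate: λ_eff = λ/(1-p) = 6.8/(1-0.2) = 6.8/0.80 = 8.5000
ρ = λ_eff/μ = 8.5000/9.6 = 0.885417
L = ρ/(1-ρ) = 0.885417/(1-0.885417) = 7.7273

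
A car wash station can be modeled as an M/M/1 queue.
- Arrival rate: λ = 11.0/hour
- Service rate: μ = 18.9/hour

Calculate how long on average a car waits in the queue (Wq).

First, compute utilization: ρ = λ/μ = 11.0/18.9 = 0.5820
For M/M/1: Wq = λ/(μ(μ-λ))
Wq = 11.0/(18.9 × (18.9-11.0))
Wq = 11.0/(18.9 × 7.90)
Wq = 0.07367 hours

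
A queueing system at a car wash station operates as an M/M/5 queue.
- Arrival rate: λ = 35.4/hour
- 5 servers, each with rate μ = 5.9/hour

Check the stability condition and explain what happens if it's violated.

Stability requires ρ = λ/(cμ) < 1
ρ = 35.4/(5 × 5.9) = 35.4/29.50 = 1.2000
Since 1.2000 ≥ 1, the system is UNSTABLE.
Need c > λ/μ = 35.4/5.9 = 6.00.
Minimum servers needed: c = 7.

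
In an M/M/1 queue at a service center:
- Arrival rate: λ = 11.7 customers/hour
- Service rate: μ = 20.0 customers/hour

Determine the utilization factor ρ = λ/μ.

Server utilization: ρ = λ/μ
ρ = 11.7/20.0 = 0.5850
The server is busy 58.50% of the time.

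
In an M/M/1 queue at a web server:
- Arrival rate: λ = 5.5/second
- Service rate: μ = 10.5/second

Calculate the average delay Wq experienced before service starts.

First, compute utilization: ρ = λ/μ = 5.5/10.5 = 0.5238
For M/M/1: Wq = λ/(μ(μ-λ))
Wq = 5.5/(10.5 × (10.5-5.5))
Wq = 5.5/(10.5 × 5.00)
Wq = 0.1048 seconds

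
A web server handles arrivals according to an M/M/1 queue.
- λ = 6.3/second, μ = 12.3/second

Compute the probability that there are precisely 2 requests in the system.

ρ = λ/μ = 6.3/12.3 = 0.5122
P(n) = (1-ρ)ρⁿ
P(2) = (1-0.5122) × 0.5122^2
P(2) = 0.48780 × 0.26235
P(2) = 0.1280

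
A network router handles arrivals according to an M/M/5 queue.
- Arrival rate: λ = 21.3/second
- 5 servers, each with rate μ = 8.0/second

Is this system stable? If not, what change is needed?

Stability requires ρ = λ/(cμ) < 1
ρ = 21.3/(5 × 8.0) = 21.3/40.00 = 0.5325
Since 0.5325 < 1, the system is STABLE.
The servers are busy 53.25% of the time.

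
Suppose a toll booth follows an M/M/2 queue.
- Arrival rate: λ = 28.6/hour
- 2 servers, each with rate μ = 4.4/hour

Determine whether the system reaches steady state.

Stability requires ρ = λ/(cμ) < 1
ρ = 28.6/(2 × 4.4) = 28.6/8.80 = 3.2500
Since 3.2500 ≥ 1, the system is UNSTABLE.
Need c > λ/μ = 28.6/4.4 = 6.50.
Minimum servers needed: c = 7.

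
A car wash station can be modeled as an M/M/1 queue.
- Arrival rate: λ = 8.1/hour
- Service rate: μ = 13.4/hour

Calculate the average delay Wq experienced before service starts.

First, compute utilization: ρ = λ/μ = 8.1/13.4 = 0.6045
For M/M/1: Wq = λ/(μ(μ-λ))
Wq = 8.1/(13.4 × (13.4-8.1))
Wq = 8.1/(13.4 × 5.30)
Wq = 0.1141 hours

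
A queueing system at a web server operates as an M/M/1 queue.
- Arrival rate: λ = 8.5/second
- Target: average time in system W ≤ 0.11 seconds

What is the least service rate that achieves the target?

For M/M/1: W = 1/(μ-λ)
Need W ≤ 0.11, so 1/(μ-λ) ≤ 0.11
μ - λ ≥ 1/0.11 = 9.0909
μ ≥ 8.5 + 9.0909 = 17.5909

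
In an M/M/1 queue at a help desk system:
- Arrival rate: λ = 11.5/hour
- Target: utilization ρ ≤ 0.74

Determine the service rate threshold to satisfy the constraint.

ρ = λ/μ, so μ = λ/ρ
μ ≥ 11.5/0.74 = 15.5405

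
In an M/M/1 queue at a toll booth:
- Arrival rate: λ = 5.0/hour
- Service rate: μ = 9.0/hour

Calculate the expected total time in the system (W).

First, compute utilization: ρ = λ/μ = 5.0/9.0 = 0.5556
For M/M/1: W = 1/(μ-λ)
W = 1/(9.0-5.0) = 1/4.00
W = 0.2500 hours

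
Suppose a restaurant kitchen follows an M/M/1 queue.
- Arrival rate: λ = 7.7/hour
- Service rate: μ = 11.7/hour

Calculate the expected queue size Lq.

ρ = λ/μ = 7.7/11.7 = 0.6581
For M/M/1: Lq = λ²/(μ(μ-λ))
Lq = 59.29/(11.7 × 4.00)
Lq = 1.2669 orders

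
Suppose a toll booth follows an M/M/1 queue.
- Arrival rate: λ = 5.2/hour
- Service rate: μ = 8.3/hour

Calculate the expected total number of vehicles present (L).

ρ = λ/μ = 5.2/8.3 = 0.6265
For M/M/1: L = λ/(μ-λ)
L = 5.2/(8.3-5.2) = 5.2/3.10
L = 1.6774 vehicles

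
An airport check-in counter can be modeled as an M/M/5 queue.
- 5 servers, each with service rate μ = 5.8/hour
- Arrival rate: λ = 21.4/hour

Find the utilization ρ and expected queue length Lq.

Traffic intensity: ρ = λ/(cμ) = 21.4/(5×5.8) = 0.7379
Since ρ = 0.7379 < 1, system is stable.
Offered load a = λ/μ = cρ = 21.4/5.8 = 3.6897
P₀ = [ Σₙ₌₀^4 aⁿ/n! + a^5/(5!(1-ρ)) ]⁻¹
Σ = a^0/0! + a^1/1! + a^2/2! + a^3/3! + a^4/4! = 1.00000 + 3.68966 + 6.80678 + 8.37155 + 7.72204 = 27.5900
a^5/(5!(1-ρ)) = 683.7997/(120 × 0.262069) = 21.7436
P₀ = 1/(27.5900 + 21.7436) = 0.02027
Lq = P₀·a^5·ρ / (5!(1-ρ)²) = 0.02027 × 683.7997 × 0.7379 / (120 × 0.06868) = 1.2410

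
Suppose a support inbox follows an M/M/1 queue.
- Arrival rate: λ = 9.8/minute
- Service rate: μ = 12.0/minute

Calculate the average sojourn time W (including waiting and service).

First, compute utilization: ρ = λ/μ = 9.8/12.0 = 0.8167
For M/M/1: W = 1/(μ-λ)
W = 1/(12.0-9.8) = 1/2.20
W = 0.4545 minutes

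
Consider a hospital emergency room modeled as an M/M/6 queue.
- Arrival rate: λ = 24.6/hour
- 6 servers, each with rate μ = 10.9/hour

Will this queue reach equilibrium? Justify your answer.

Stability requires ρ = λ/(cμ) < 1
ρ = 24.6/(6 × 10.9) = 24.6/65.40 = 0.3761
Since 0.3761 < 1, the system is STABLE.
The servers are busy 37.61% of the time.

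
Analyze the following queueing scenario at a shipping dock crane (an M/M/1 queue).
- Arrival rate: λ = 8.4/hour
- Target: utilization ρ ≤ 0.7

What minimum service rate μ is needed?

ρ = λ/μ, so μ = λ/ρ
μ ≥ 8.4/0.7 = 12.0000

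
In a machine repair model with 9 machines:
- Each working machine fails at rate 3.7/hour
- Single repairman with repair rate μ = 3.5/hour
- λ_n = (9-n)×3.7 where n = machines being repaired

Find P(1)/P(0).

P(1)/P(0) = ∏_{i=0}^{1-1} λ_i/μ_{i+1}
= (9-0)×3.7/3.5
= 9.5143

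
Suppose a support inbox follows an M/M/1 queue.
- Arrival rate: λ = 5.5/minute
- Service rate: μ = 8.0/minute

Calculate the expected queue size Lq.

ρ = λ/μ = 5.5/8.0 = 0.6875
For M/M/1: Lq = λ²/(μ(μ-λ))
Lq = 30.25/(8.0 × 2.50)
Lq = 1.5125 emails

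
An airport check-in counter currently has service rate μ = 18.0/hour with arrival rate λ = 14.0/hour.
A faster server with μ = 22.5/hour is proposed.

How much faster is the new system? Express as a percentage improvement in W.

System 1: ρ₁ = 14.0/18.0 = 0.7778, W₁ = 1/(18.0-14.0) = 0.25000
System 2: ρ₂ = 14.0/22.5 = 0.6222, W₂ = 1/(22.5-14.0) = 0.11765
Improvement: (W₁-W₂)/W₁ = (0.25000-0.11765)/0.25000 = 52.94%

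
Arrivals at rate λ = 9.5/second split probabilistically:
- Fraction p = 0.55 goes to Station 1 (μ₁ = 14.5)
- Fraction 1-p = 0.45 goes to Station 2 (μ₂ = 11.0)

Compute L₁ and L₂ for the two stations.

Effective rates: λ₁ = 9.5×0.55 = 5.225, λ₂ = 9.5×0.45 = 4.275
Station 1: ρ₁ = 5.225/14.5 = 0.36034, L₁ = ρ₁/(1-ρ₁) = 0.36034/(1-0.36034) = 0.5633
Station 2: ρ₂ = 4.275/11.0 = 0.38864, L₂ = ρ₂/(1-ρ₂) = 0.38864/(1-0.38864) = 0.6357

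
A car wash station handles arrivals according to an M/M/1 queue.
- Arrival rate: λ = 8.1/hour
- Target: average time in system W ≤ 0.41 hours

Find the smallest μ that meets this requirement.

For M/M/1: W = 1/(μ-λ)
Need W ≤ 0.41, so 1/(μ-λ) ≤ 0.41
μ - λ ≥ 1/0.41 = 2.4390
μ ≥ 8.1 + 2.4390 = 10.5390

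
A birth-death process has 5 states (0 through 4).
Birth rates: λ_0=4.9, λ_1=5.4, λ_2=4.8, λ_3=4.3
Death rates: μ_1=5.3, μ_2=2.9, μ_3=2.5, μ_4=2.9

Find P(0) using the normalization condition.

Ratios P(n)/P(0) = (λ₀···λₙ₋₁)/(μ₁···μₙ):
P(1)/P(0) = (4.9)/(5.3) = 0.924528
P(2)/P(0) = (4.9×5.4)/(5.3×2.9) = 1.72154
P(3)/P(0) = (4.9×5.4×4.8)/(5.3×2.9×2.5) = 3.30535
P(4)/P(0) = (4.9×5.4×4.8×4.3)/(5.3×2.9×2.5×2.9) = 4.90103

Normalization: ∑ P(n) = 1
P(0) × (1.00000 + 0.924528 + 1.72154 + 3.30535 + 4.90103) = 1
P(0) × 11.8524 = 1
P(0) = 1/11.8524 = 0.08437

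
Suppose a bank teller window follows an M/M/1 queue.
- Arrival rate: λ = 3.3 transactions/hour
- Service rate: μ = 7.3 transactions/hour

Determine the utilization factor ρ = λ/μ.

Server utilization: ρ = λ/μ
ρ = 3.3/7.3 = 0.4521
The server is busy 45.21% of the time.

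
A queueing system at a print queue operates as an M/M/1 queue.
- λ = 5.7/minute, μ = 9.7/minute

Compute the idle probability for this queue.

ρ = λ/μ = 5.7/9.7 = 0.5876
P(0) = 1 - ρ = 1 - 0.5876 = 0.4124
The server is idle 41.24% of the time.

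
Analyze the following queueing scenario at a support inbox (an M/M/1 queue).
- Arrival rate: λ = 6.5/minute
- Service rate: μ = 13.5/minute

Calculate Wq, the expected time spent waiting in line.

First, compute utilization: ρ = λ/μ = 6.5/13.5 = 0.4815
For M/M/1: Wq = λ/(μ(μ-λ))
Wq = 6.5/(13.5 × (13.5-6.5))
Wq = 6.5/(13.5 × 7.00)
Wq = 0.06878 minutes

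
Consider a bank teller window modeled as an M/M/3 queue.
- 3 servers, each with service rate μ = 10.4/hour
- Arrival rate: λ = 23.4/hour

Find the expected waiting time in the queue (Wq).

Traffic intensity: ρ = λ/(cμ) = 23.4/(3×10.4) = 0.7500
Since ρ = 0.7500 < 1, system is stable.
Offered load a = λ/μ = cρ = 23.4/10.4 = 2.2500
P₀ = [ Σₙ₌₀^2 aⁿ/n! + a^3/(3!(1-ρ)) ]⁻¹
Σ = a^0/0! + a^1/1! + a^2/2! = 1.0000 + 2.2500 + 2.5312 = 5.7812
a^3/(3!(1-ρ)) = 11.3906/(6 × 0.2500) = 7.5937
P₀ = 1/(5.7812 + 7.5937) = 0.07477
Lq = P₀·a^3·ρ / (3!(1-ρ)²) = 0.074766 × 11.3906 × 0.75000 / (6 × 0.062500) = 1.7033
Wq = Lq/λ = 1.7033/23.4 = 0.07279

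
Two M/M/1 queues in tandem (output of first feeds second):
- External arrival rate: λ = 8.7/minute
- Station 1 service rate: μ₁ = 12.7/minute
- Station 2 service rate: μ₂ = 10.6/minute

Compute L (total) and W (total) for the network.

By Jackson's theorem, each station behaves as independent M/M/1.
Station 1: ρ₁ = 8.7/12.7 = 0.6850, L₁ = ρ₁/(1-ρ₁) = λ/(μ₁-λ) = 8.7/4.00 = 2.1750
Station 2: ρ₂ = 8.7/10.6 = 0.8208, L₂ = ρ₂/(1-ρ₂) = λ/(μ₂-λ) = 8.7/1.90 = 4.5789
Total: L = L₁ + L₂ = 2.1750 + 4.5789 = 6.7539
W = L/λ = 6.7539/8.7 = 0.7763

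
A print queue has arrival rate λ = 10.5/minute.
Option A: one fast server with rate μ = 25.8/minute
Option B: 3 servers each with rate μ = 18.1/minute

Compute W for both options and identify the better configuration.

Option A: single server μ = 25.8 (M/M/1)
  ρ_A = 10.5/25.8 = 0.4070
  W_A = 1/(μ-λ) = 1/(25.8-10.5) = 1/15.30 = 0.06536

Option B: 3 servers μ = 18.1 (M/M/3)
  ρ_B = λ/(cμ) = 10.5/(3×18.1) = 0.1934
  Offered load a = λ/μ = cρ = 10.5/18.1 = 0.5801
  P₀ = [ Σₙ₌₀^2 aⁿ/n! + a^3/(3!(1-ρ)) ]⁻¹
  Σ = a^0/0! + a^1/1! + a^2/2! = 1.0000 + 0.5801 + 0.1683 = 1.7484
  a^3/(3!(1-ρ)) = 0.19522/(6 × 0.80663) = 0.04034
  P₀ = 1/(1.7484 + 0.04034) = 0.5591
  Lq = P₀·a^3·ρ / (3!(1-ρ)²) = 0.5591 × 0.1952 × 0.1934 / (6 × 0.6507) = 0.005406
  Wq_B = Lq/λ = 0.005406/10.5 = 0.0005149
  W_B = Wq_B + 1/μ = 0.0005149 + 0.05525 = 0.05576

Since W_B = 0.05576 < W_A = 0.06536, Option B (multiple servers) has the shorter time in system.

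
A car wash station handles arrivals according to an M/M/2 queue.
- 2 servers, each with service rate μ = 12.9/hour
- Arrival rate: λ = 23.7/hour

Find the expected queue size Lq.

Traffic intensity: ρ = λ/(cμ) = 23.7/(2×12.9) = 0.9186
Since ρ = 0.9186 < 1, system is stable.
Offered load a = λ/μ = cρ = 23.7/12.9 = 1.8372
P₀ = [ Σₙ₌₀^1 aⁿ/n! + a^2/(2!(1-ρ)) ]⁻¹
Σ = a^0/0! + a^1/1! = 1.0000 + 1.8372 = 2.8372
a^2/(2!(1-ρ)) = 3.37534/(2 × 0.0813953) = 20.7342
P₀ = 1/(2.8372 + 20.7342) = 0.04242
Lq = P₀·a^2·ρ / (2!(1-ρ)²) = 0.0424242 × 3.37534 × 0.918605 / (2 × 0.00662520) = 9.9273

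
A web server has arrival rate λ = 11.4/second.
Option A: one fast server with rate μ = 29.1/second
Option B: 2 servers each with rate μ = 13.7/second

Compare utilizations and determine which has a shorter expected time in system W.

Option A: single server μ = 29.1 (M/M/1)
  ρ_A = 11.4/29.1 = 0.3918
  W_A = 1/(μ-λ) = 1/(29.1-11.4) = 1/17.70 = 0.05650

Option B: 2 servers μ = 13.7 (M/M/2)
  ρ_B = λ/(cμ) = 11.4/(2×13.7) = 0.4161
  Offered load a = λ/μ = cρ = 11.4/13.7 = 0.8321
  P₀ = [ Σₙ₌₀^1 aⁿ/n! + a^2/(2!(1-ρ)) ]⁻¹
  Σ = a^0/0! + a^1/1! = 1.0000 + 0.8321 = 1.8321
  a^2/(2!(1-ρ)) = 0.6924/(2 × 0.5839) = 0.5929
  P₀ = 1/(1.8321 + 0.5929) = 0.4124
  Lq = P₀·a^2·ρ / (2!(1-ρ)²) = 0.4124 × 0.6924 × 0.4161 / (2 × 0.3410) = 0.1742
  Wq_B = Lq/λ = 0.1742/11.4 = 0.01528
  W_B = Wq_B + 1/μ = 0.01528 + 0.07299 = 0.08827

Since W_A = 0.05650 < W_B = 0.08827, Option A (single fast server) has the shorter time in system.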